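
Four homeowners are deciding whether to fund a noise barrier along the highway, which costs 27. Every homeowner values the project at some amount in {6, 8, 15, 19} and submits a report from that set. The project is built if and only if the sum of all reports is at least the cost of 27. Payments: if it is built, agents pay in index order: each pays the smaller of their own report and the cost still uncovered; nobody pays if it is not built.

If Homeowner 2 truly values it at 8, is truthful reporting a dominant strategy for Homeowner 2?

Consider the case where Homeowner 1 reports 6, Homeowner 3 reports 6 and Homeowner 4 reports 15.
Truthful report 8: project built, pays 8, utility 8 - 8 = 0.
Report 6 instead: project built, pays 6, utility 8 - 6 = 2.
Since 2 > 0, reporting 6 is strictly better here, so truthful reporting is not dominant.

No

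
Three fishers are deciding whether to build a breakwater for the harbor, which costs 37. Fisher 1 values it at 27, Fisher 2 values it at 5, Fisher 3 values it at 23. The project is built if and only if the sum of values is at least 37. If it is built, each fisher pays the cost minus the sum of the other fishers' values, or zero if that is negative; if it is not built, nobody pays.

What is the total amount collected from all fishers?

Total value 55 ≥ cost 37, so it is built.
Fisher 1: others sum to 28; max(0, 37 - 28) = 9.
Fisher 2: others sum to 50; max(0, 37 - 50) = 0.
Fisher 3: others sum to 32; max(0, 37 - 32) = 5.
Total collected = 9 + 0 + 5 = 14.

14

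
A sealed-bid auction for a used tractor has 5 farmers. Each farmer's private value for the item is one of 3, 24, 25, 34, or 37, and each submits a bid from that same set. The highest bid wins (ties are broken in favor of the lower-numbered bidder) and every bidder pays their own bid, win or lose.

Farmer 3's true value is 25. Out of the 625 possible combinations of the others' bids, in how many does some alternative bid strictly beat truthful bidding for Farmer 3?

593

Others bid (3, 3, 3, 3): truth gives 0; bid 24 gives 1 > 0. Violating.
Others bid (3, 3, 3, 24): truth gives 0; bid 24 gives 1 > 0. Violating.
Others bid (3, 3, 3, 34): truth gives -25; bid 3 gives -3 > -25. Violating.
Others bid (3, 3, 3, 37): truth gives -25; bid 3 gives -3 > -25. Violating.
Others bid (3, 3, 3, 25): truth gives 0; no alternative beats it.
Others bid (3, 3, 24, 25): truth gives 0; no alternative beats it.
(Checking all 625 profiles: 593 have a profitable deviation, 32 do not.)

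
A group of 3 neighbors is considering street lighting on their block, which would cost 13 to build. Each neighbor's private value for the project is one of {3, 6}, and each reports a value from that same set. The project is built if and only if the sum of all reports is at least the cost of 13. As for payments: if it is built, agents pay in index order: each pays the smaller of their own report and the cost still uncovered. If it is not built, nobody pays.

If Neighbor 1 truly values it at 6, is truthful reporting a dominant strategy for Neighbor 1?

Consider the case where Neighbor 2 reports 6 and Neighbor 3 reports 6.
Truthful report 6: project built, pays 6, utility 6 - 6 = 0.
Report 3 instead: project built, pays 3, utility 6 - 3 = 3.
Since 3 > 0, reporting 3 is strictly better here, so truthful reporting is not dominant.

No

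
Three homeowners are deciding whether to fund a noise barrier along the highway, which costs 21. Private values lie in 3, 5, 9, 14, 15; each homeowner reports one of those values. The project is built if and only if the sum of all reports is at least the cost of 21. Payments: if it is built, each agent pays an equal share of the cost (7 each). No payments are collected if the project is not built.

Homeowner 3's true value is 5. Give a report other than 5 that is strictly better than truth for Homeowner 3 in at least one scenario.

Suppose Homeowner 1 reports 3 and Homeowner 2 reports 14.
Report 5: project built, pays 7, utility 5 - 7 = -2.
Report 3: project not built, utility 0.
So reporting 3 beats truth here (0 > -2).

3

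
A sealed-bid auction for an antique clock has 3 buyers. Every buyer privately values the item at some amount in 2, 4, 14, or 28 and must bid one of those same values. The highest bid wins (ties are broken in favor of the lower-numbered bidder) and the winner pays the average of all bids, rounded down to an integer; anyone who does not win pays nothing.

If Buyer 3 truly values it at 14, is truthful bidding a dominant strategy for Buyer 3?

No

Consider the case where Buyer 1 bids 2 and Buyer 2 bids 2.
Truthful bid 14: wins, pays 6, utility 14 - 6 = 8.
Bid 4 instead: wins, pays 2, utility 14 - 2 = 12.
Since 12 > 8, bidding 4 is strictly better here, so truthful bidding is not dominant.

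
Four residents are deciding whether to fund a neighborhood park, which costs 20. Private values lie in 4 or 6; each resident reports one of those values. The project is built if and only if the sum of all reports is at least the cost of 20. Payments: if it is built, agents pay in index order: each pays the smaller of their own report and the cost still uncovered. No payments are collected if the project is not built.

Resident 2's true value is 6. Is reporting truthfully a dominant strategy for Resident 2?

No

Consider the case where Resident 1 reports 4, Resident 3 reports 6 and Resident 4 reports 6.
Truthful report 6: project built, pays 6, utility 6 - 6 = 0.
Report 4 instead: project built, pays 4, utility 6 - 4 = 2.
Since 2 > 0, reporting 4 is strictly better here, so truthful reporting is not dominant.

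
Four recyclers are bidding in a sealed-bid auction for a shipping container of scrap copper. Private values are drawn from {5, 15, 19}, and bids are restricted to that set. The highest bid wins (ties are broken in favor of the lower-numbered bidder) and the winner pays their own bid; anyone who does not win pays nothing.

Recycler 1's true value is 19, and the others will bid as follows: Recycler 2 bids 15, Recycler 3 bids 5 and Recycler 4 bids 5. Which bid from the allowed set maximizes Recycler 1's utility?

15

Bid 5: loses, pays 0, utility 0.
Bid 15: wins, pays 15, utility 19 - 15 = 4.
Bid 19: wins, pays 19, utility 19 - 19 = 0.
The best choice is 15 with utility 4.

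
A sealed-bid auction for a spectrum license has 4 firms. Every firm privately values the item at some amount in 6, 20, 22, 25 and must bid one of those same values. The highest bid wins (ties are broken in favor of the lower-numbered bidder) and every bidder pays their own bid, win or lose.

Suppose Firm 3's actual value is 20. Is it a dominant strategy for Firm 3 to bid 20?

No

Consider the case where Firm 1 bids 6, Firm 2 bids 6 and Firm 4 bids 22.
Truthful bid 20: loses but pays 20, utility -20.
Bid 6 instead: loses but pays 6, utility -6.
Since -6 > -20, bidding 6 is strictly better here, so truthful bidding is not dominant.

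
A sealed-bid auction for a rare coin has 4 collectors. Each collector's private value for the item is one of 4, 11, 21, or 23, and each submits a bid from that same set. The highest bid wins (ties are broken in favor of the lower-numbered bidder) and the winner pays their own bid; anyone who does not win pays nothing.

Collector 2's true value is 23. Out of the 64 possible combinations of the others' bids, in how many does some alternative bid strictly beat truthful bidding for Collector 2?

Others bid (4, 4, 4): truth gives 0; bid 11 gives 12 > 0. Violating.
Others bid (4, 4, 11): truth gives 0; bid 11 gives 12 > 0. Violating.
Others bid (4, 4, 21): truth gives 0; bid 21 gives 2 > 0. Violating.
Others bid (4, 11, 4): truth gives 0; bid 11 gives 12 > 0. Violating.
Others bid (4, 4, 23): truth gives 0; no alternative beats it.
Others bid (4, 11, 23): truth gives 0; no alternative beats it.
(Checking all 64 profiles: 18 have a profitable deviation, 46 do not.)

18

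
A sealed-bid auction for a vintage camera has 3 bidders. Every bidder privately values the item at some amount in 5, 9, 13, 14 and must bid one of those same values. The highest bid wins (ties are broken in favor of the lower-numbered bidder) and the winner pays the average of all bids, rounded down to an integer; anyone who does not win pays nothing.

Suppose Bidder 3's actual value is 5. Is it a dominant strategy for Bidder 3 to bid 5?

Check each profile of the others' bids and compare truth against every alternative bid.
Others bid (5, 5): truth gives 0, best alternative gives -1.
Others bid (5, 9): truth gives 0, best alternative gives 0.
Others bid (5, 13): truth gives 0, best alternative gives 0.
Others bid (5, 14): truth gives 0, best alternative gives 0.
Others bid (9, 5): truth gives 0, best alternative gives 0.
Others bid (9, 9): truth gives 0, best alternative gives 0.
(Remaining 10 profiles checked similarly; truth is weakly best in each.)
In every case the truthful bid is at least as good as any alternative, so it is a dominant strategy.

Yes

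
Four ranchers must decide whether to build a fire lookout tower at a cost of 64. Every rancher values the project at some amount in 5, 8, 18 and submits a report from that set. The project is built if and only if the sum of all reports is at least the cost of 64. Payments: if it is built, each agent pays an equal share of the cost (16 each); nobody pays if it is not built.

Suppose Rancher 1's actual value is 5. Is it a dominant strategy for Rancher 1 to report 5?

Yes

Check each profile of the others' reports and compare truth against every alternative report.
Others report (5, 5, 5): truth gives 0, best alternative gives 0.
Others report (5, 5, 8): truth gives 0, best alternative gives 0.
Others report (5, 5, 18): truth gives 0, best alternative gives 0.
Others report (5, 8, 5): truth gives 0, best alternative gives 0.
Others report (5, 8, 8): truth gives 0, best alternative gives 0.
Others report (5, 8, 18): truth gives 0, best alternative gives 0.
(Remaining 21 profiles checked similarly; truth is weakly best in each.)
In every case the truthful report is at least as good as any alternative, so it is a dominant strategy.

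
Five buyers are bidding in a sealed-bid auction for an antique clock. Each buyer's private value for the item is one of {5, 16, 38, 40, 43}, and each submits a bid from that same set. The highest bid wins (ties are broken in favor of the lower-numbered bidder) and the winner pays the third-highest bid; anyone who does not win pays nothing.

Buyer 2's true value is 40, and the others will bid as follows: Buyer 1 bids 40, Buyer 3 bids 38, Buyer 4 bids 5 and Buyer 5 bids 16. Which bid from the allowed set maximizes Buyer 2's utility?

43

Bid 5: loses, pays 0, utility 0.
Bid 16: loses, pays 0, utility 0.
Bid 38: loses, pays 0, utility 0.
Bid 40: loses, pays 0, utility 0.
Bid 43: wins, pays 38, utility 40 - 38 = 2.
The best choice is 43 with utility 2.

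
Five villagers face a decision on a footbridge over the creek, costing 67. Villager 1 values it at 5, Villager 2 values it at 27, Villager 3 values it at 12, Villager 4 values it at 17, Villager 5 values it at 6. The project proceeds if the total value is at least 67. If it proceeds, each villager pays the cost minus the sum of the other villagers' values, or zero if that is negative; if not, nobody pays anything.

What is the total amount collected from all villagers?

67

Total value 67 ≥ cost 67, so it is built.
Villager 1: others sum to 62; max(0, 67 - 62) = 5.
Villager 2: others sum to 40; max(0, 67 - 40) = 27.
Villager 3: others sum to 55; max(0, 67 - 55) = 12.
Villager 4: others sum to 50; max(0, 67 - 50) = 17.
Villager 5: others sum to 61; max(0, 67 - 61) = 6.
Total collected = 5 + 27 + 12 + 17 + 6 = 67.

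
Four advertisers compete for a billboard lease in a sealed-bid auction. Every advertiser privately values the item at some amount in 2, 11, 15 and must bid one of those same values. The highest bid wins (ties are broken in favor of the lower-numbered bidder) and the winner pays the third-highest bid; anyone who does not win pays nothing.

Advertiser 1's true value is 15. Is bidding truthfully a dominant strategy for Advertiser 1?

Yes

Check each profile of the others' bids and compare truth against every alternative bid.
Others bid (2, 2, 15): truth gives 13, best alternative gives 0.
Others bid (2, 15, 2): truth gives 13, best alternative gives 0.
Others bid (15, 2, 2): truth gives 13, best alternative gives 0.
Others bid (2, 11, 15): truth gives 4, best alternative gives 0.
Others bid (2, 15, 11): truth gives 4, best alternative gives 0.
Others bid (11, 2, 15): truth gives 4, best alternative gives 0.
(Remaining 21 profiles checked similarly; truth is weakly best in each.)
In every case the truthful bid is at least as good as any alternative, so it is a dominant strategy.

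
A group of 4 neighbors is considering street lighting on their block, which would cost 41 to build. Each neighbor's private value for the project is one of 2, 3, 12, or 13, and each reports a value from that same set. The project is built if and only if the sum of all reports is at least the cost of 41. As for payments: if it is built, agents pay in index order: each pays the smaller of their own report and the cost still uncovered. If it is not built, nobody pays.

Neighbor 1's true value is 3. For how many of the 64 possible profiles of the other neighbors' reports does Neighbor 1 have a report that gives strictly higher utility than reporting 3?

1

Others report (13, 13, 13): truth gives 0; report 2 gives 1 > 0. Violating.
Others report (2, 2, 2): truth gives 0; no alternative beats it.
Others report (2, 2, 3): truth gives 0; no alternative beats it.
(Checking all 64 profiles: 1 has a profitable deviation, 63 do not.)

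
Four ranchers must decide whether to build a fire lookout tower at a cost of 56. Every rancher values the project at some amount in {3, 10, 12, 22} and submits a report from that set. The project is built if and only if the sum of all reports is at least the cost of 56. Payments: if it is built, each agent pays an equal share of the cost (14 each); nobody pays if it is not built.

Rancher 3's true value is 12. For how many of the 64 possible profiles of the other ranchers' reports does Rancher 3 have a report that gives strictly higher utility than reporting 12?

Others report (3, 22, 22): truth gives -2; report 3 gives 0 > -2. Violating.
Others report (10, 12, 22): truth gives -2; report 3 gives 0 > -2. Violating.
Others report (10, 22, 12): truth gives -2; report 3 gives 0 > -2. Violating.
Others report (12, 10, 22): truth gives -2; report 3 gives 0 > -2. Violating.
Others report (3, 3, 3): truth gives 0; no alternative beats it.
Others report (3, 3, 10): truth gives 0; no alternative beats it.
(Checking all 64 profiles: 12 have a profitable deviation, 52 do not.)

12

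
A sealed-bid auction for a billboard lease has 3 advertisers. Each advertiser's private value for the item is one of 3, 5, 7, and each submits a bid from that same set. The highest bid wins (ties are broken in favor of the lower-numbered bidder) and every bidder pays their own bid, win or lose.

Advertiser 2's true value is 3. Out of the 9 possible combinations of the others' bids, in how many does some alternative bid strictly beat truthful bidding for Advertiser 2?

Others bid (3, 3): truth gives -3; bid 5 gives -2 > -3. Violating.
Others bid (3, 5): truth gives -3; bid 5 gives -2 > -3. Violating.
Others bid (3, 7): truth gives -3; no alternative beats it.
Others bid (5, 3): truth gives -3; no alternative beats it.
(Checking all 9 profiles: 2 have a profitable deviation, 7 do not.)

2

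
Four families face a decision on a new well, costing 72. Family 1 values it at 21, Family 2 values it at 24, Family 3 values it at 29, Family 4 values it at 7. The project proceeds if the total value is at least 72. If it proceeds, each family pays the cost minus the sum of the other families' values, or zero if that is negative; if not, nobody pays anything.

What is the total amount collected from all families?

Total value 81 ≥ cost 72, so it is built.
Family 1: others sum to 60; max(0, 72 - 60) = 12.
Family 2: others sum to 57; max(0, 72 - 57) = 15.
Family 3: others sum to 52; max(0, 72 - 52) = 20.
Family 4: others sum to 74; max(0, 72 - 74) = 0.
Total collected = 12 + 15 + 20 + 0 = 47.

47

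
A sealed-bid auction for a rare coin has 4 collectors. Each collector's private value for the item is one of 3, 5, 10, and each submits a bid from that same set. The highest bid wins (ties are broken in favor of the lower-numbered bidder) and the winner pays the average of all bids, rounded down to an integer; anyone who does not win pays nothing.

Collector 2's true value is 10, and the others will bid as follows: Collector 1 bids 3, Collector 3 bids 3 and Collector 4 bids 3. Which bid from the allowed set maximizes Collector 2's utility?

Bid 3: loses, pays 0, utility 0.
Bid 5: wins, pays 3, utility 10 - 3 = 7.
Bid 10: wins, pays 4, utility 10 - 4 = 6.
The best choice is 5 with utility 7.

5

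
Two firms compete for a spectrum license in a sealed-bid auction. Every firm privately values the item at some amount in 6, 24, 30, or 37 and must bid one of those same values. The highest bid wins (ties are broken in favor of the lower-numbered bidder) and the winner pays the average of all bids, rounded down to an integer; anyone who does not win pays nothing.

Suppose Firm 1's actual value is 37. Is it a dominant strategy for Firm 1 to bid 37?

Consider the case where Firm 2 bids 6.
Truthful bid 37: wins, pays 21, utility 37 - 21 = 16.
Bid 6 instead: wins, pays 6, utility 37 - 6 = 31.
Since 31 > 16, bidding 6 is strictly better here, so truthful bidding is not dominant.

No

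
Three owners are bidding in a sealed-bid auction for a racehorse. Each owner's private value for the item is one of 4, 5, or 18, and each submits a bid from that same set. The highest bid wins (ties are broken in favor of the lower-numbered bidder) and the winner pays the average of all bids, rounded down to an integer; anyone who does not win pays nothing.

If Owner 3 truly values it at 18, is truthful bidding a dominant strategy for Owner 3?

No

Consider the case where Owner 1 bids 4 and Owner 2 bids 4.
Truthful bid 18: wins, pays 8, utility 18 - 8 = 10.
Bid 5 instead: wins, pays 4, utility 18 - 4 = 14.
Since 14 > 10, bidding 5 is strictly better here, so truthful bidding is not dominant.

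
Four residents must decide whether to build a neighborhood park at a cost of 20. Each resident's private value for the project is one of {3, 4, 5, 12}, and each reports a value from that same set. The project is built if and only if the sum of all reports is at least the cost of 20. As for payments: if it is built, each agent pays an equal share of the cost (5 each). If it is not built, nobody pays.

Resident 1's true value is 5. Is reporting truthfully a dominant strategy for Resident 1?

Check each profile of the others' reports and compare truth against every alternative report.
Others report (3, 3, 3): truth gives 0, best alternative gives 0.
Others report (3, 3, 4): truth gives 0, best alternative gives 0.
Others report (3, 3, 5): truth gives 0, best alternative gives 0.
Others report (3, 3, 12): truth gives 0, best alternative gives 0.
Others report (3, 4, 3): truth gives 0, best alternative gives 0.
Others report (3, 4, 4): truth gives 0, best alternative gives 0.
(Remaining 58 profiles checked similarly; truth is weakly best in each.)
In every case the truthful report is at least as good as any alternative, so it is a dominant strategy.

Yes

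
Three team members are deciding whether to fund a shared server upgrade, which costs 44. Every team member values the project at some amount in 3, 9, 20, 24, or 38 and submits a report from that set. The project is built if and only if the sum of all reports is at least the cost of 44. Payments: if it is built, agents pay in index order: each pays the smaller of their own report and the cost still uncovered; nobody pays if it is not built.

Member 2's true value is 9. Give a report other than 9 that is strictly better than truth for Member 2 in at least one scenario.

Suppose Member 1 reports 3 and Member 3 reports 38.
Report 9: project built, pays 9, utility 9 - 9 = 0.
Report 3: project built, pays 3, utility 9 - 3 = 6.
So reporting 3 beats truth here (6 > 0).

3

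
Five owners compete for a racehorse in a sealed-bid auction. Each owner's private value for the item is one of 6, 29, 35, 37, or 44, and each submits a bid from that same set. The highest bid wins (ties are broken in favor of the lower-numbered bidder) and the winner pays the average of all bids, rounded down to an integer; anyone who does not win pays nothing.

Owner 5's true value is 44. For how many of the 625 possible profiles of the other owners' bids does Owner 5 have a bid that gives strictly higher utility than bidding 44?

81

Others bid (6, 6, 6, 6): truth gives 31; bid 29 gives 34 > 31. Violating.
Others bid (6, 6, 6, 29): truth gives 26; bid 35 gives 28 > 26. Violating.
Others bid (6, 6, 6, 35): truth gives 25; bid 37 gives 26 > 25. Violating.
Others bid (6, 6, 29, 6): truth gives 26; bid 35 gives 28 > 26. Violating.
Others bid (6, 6, 6, 37): truth gives 25; no alternative beats it.
Others bid (6, 6, 6, 44): truth gives 0; no alternative beats it.
(Checking all 625 profiles: 81 have a profitable deviation, 544 do not.)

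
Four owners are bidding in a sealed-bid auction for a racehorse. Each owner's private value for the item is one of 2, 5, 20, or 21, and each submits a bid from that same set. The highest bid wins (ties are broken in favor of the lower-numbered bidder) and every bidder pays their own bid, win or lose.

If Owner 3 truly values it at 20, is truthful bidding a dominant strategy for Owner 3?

Consider the case where Owner 1 bids 2, Owner 2 bids 2 and Owner 4 bids 2.
Truthful bid 20: wins, pays 20, utility 20 - 20 = 0.
Bid 5 instead: wins, pays 5, utility 20 - 5 = 15.
Since 15 > 0, bidding 5 is strictly better here, so truthful bidding is not dominant.

No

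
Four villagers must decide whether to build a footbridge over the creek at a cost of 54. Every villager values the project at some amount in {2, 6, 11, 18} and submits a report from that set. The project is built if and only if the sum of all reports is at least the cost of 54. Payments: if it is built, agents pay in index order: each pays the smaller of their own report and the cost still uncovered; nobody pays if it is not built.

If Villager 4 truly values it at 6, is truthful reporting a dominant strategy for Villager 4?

Yes

Check each profile of the others' reports and compare truth against every alternative report.
Others report (18, 18, 18): truth gives 6, best alternative gives 6.
Others report (2, 2, 2): truth gives 0, best alternative gives 0.
Others report (2, 2, 6): truth gives 0, best alternative gives 0.
Others report (2, 2, 11): truth gives 0, best alternative gives 0.
Others report (2, 2, 18): truth gives 0, best alternative gives 0.
Others report (2, 6, 2): truth gives 0, best alternative gives 0.
(Remaining 58 profiles checked similarly; truth is weakly best in each.)
In every case the truthful report is at least as good as any alternative, so it is a dominant strategy.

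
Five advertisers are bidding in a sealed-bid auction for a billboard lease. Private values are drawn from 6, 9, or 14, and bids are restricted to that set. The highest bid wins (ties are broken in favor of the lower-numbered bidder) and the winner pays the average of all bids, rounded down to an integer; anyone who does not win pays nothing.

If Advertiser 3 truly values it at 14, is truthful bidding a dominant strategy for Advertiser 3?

No

Consider the case where Advertiser 1 bids 6, Advertiser 2 bids 6, Advertiser 4 bids 6 and Advertiser 5 bids 6.
Truthful bid 14: wins, pays 7, utility 14 - 7 = 7.
Bid 9 instead: wins, pays 6, utility 14 - 6 = 8.
Since 8 > 7, bidding 9 is strictly better here, so truthful bidding is not dominant.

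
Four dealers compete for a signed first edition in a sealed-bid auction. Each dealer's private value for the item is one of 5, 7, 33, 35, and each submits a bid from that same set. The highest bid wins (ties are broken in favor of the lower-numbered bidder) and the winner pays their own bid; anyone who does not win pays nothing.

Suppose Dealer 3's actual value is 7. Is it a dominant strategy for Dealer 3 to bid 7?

Check each profile of the others' bids and compare truth against every alternative bid.
Others bid (5, 5, 5): truth gives 0, best alternative gives 0.
Others bid (5, 5, 7): truth gives 0, best alternative gives 0.
Others bid (5, 5, 33): truth gives 0, best alternative gives 0.
Others bid (5, 5, 35): truth gives 0, best alternative gives 0.
Others bid (5, 7, 5): truth gives 0, best alternative gives 0.
Others bid (5, 7, 7): truth gives 0, best alternative gives 0.
(Remaining 58 profiles checked similarly; truth is weakly best in each.)
In every case the truthful bid is at least as good as any alternative, so it is a dominant strategy.

Yes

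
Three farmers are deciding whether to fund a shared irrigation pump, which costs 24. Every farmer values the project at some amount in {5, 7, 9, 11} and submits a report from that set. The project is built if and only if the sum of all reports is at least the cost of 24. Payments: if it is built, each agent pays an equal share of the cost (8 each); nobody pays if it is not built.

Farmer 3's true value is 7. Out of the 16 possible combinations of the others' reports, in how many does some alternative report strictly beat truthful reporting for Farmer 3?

Others report (7, 11): truth gives -1; report 5 gives 0 > -1. Violating.
Others report (9, 9): truth gives -1; report 5 gives 0 > -1. Violating.
Others report (11, 7): truth gives -1; report 5 gives 0 > -1. Violating.
Others report (5, 5): truth gives 0; no alternative beats it.
Others report (5, 7): truth gives 0; no alternative beats it.
(Checking all 16 profiles: 3 have a profitable deviation, 13 do not.)

3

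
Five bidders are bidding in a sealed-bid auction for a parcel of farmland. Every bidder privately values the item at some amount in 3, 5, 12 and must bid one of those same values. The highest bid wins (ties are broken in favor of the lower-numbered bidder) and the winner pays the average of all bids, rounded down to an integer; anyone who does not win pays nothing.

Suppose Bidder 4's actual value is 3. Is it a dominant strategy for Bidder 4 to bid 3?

Yes

Check each profile of the others' bids and compare truth against every alternative bid.
Others bid (3, 3, 3, 3): truth gives 0, best alternative gives 0.
Others bid (3, 3, 3, 5): truth gives 0, best alternative gives 0.
Others bid (3, 3, 3, 12): truth gives 0, best alternative gives 0.
Others bid (3, 3, 5, 3): truth gives 0, best alternative gives 0.
Others bid (3, 3, 5, 5): truth gives 0, best alternative gives 0.
Others bid (3, 3, 5, 12): truth gives 0, best alternative gives 0.
(Remaining 75 profiles checked similarly; truth is weakly best in each.)
In every case the truthful bid is at least as good as any alternative, so it is a dominant strategy.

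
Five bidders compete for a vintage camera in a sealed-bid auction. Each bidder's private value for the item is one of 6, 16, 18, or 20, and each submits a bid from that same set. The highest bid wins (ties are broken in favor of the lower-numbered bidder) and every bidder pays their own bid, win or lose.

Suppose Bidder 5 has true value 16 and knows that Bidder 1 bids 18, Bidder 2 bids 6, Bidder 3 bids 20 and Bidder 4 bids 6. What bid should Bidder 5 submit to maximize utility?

Bid 6: loses but pays 6, utility -6.
Bid 16: loses but pays 16, utility -16.
Bid 18: loses but pays 18, utility -18.
Bid 20: loses but pays 20, utility -20.
The best choice is 6 with utility -6.

6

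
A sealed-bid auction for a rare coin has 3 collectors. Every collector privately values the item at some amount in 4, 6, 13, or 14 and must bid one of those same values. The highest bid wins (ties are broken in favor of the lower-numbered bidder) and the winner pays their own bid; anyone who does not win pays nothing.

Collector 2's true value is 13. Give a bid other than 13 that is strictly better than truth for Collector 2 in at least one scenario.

Suppose Collector 1 bids 4 and Collector 3 bids 4.
Bid 13: wins, pays 13, utility 13 - 13 = 0.
Bid 6: wins, pays 6, utility 13 - 6 = 7.
So bidding 6 beats truth here (7 > 0).

6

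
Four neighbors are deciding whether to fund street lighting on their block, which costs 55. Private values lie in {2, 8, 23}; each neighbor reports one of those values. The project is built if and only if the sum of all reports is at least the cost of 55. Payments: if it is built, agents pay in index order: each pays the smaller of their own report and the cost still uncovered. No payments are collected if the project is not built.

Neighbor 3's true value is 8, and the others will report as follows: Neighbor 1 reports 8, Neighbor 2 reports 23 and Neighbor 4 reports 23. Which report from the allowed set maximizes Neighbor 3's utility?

Report 2: project built, pays 2, utility 8 - 2 = 6.
Report 8: project built, pays 8, utility 8 - 8 = 0.
Report 23: project built, pays 23, utility 8 - 23 = -15.
The best choice is 2 with utility 6.

2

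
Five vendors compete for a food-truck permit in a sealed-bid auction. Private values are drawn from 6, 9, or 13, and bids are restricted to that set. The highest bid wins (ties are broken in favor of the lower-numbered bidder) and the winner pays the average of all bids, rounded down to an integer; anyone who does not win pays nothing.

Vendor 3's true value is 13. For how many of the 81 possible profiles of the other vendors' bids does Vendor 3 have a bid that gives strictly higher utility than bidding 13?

4

Others bid (6, 6, 6, 6): truth gives 6; bid 9 gives 7 > 6. Violating.
Others bid (6, 6, 6, 9): truth gives 5; bid 9 gives 6 > 5. Violating.
Others bid (6, 6, 9, 6): truth gives 5; bid 9 gives 6 > 5. Violating.
Others bid (6, 6, 9, 9): truth gives 5; bid 9 gives 6 > 5. Violating.
Others bid (6, 6, 6, 13): truth gives 5; no alternative beats it.
Others bid (6, 6, 9, 13): truth gives 4; no alternative beats it.
(Checking all 81 profiles: 4 have a profitable deviation, 77 do not.)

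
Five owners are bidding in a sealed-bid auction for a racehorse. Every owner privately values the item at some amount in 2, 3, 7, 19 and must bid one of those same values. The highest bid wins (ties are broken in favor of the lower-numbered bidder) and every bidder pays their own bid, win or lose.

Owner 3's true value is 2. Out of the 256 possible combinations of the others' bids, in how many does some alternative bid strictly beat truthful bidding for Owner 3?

Others bid (2, 2, 2, 2): truth gives -2; bid 3 gives -1 > -2. Violating.
Others bid (2, 2, 2, 3): truth gives -2; bid 3 gives -1 > -2. Violating.
Others bid (2, 2, 3, 2): truth gives -2; bid 3 gives -1 > -2. Violating.
Others bid (2, 2, 3, 3): truth gives -2; bid 3 gives -1 > -2. Violating.
Others bid (2, 2, 2, 7): truth gives -2; no alternative beats it.
Others bid (2, 2, 2, 19): truth gives -2; no alternative beats it.
(Checking all 256 profiles: 4 have a profitable deviation, 252 do not.)

4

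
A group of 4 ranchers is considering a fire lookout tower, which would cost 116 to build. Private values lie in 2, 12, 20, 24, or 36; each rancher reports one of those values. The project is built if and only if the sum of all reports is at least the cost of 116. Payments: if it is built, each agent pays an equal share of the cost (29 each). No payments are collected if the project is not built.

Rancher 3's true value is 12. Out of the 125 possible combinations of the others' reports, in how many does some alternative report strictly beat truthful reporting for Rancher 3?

1

Others report (36, 36, 36): truth gives -17; report 2 gives 0 > -17. Violating.
Others report (2, 2, 2): truth gives 0; no alternative beats it.
Others report (2, 2, 12): truth gives 0; no alternative beats it.
(Checking all 125 profiles: 1 has a profitable deviation, 124 do not.)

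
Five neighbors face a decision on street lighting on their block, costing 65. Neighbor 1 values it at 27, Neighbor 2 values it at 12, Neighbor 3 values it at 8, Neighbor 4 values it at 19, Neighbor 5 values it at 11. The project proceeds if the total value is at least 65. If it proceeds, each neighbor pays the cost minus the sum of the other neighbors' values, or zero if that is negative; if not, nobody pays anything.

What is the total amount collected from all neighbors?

Total value 77 ≥ cost 65, so it is built.
Neighbor 1: others sum to 50; max(0, 65 - 50) = 15.
Neighbor 2: others sum to 65; max(0, 65 - 65) = 0.
Neighbor 3: others sum to 69; max(0, 65 - 69) = 0.
Neighbor 4: others sum to 58; max(0, 65 - 58) = 7.
Neighbor 5: others sum to 66; max(0, 65 - 66) = 0.
Total collected = 15 + 0 + 0 + 7 + 0 = 22.

22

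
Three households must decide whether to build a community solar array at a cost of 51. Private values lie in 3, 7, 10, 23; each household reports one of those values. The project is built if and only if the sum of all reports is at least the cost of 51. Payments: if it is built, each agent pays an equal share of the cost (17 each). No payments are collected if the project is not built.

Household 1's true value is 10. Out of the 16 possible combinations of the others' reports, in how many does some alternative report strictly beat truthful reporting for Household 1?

1

Others report (23, 23): truth gives -7; report 3 gives 0 > -7. Violating.
Others report (3, 3): truth gives 0; no alternative beats it.
Others report (3, 7): truth gives 0; no alternative beats it.
(Checking all 16 profiles: 1 has a profitable deviation, 15 do not.)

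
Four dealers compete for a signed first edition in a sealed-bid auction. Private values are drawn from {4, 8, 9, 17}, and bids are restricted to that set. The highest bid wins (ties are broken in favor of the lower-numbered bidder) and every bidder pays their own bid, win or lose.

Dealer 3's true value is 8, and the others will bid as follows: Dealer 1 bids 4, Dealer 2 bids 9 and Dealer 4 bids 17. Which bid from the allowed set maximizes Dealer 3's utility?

Bid 4: loses but pays 4, utility -4.
Bid 8: loses but pays 8, utility -8.
Bid 9: loses but pays 9, utility -9.
Bid 17: wins, pays 17, utility 8 - 17 = -9.
The best choice is 4 with utility -4.

4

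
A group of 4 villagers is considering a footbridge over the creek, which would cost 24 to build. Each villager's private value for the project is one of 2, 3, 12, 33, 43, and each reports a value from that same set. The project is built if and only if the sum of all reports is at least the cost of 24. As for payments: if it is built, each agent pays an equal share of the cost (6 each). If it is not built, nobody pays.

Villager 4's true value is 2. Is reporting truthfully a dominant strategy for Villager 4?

Check each profile of the others' reports and compare truth against every alternative report.
Others report (2, 2, 33): truth gives -4, best alternative gives -4.
Others report (2, 2, 43): truth gives -4, best alternative gives -4.
Others report (2, 3, 33): truth gives -4, best alternative gives -4.
Others report (2, 3, 43): truth gives -4, best alternative gives -4.
Others report (2, 12, 12): truth gives -4, best alternative gives -4.
Others report (2, 12, 33): truth gives -4, best alternative gives -4.
(Remaining 119 profiles checked similarly; truth is weakly best in each.)
In every case the truthful report is at least as good as any alternative, so it is a dominant strategy.

Yes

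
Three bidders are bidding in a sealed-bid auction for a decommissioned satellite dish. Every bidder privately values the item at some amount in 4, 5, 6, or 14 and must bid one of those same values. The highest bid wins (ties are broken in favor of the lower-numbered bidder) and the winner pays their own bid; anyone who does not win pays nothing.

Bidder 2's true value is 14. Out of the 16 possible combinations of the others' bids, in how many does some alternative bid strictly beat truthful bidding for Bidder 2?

6

Others bid (4, 4): truth gives 0; bid 5 gives 9 > 0. Violating.
Others bid (4, 5): truth gives 0; bid 5 gives 9 > 0. Violating.
Others bid (4, 6): truth gives 0; bid 6 gives 8 > 0. Violating.
Others bid (5, 4): truth gives 0; bid 6 gives 8 > 0. Violating.
Others bid (4, 14): truth gives 0; no alternative beats it.
Others bid (5, 14): truth gives 0; no alternative beats it.
(Checking all 16 profiles: 6 have a profitable deviation, 10 do not.)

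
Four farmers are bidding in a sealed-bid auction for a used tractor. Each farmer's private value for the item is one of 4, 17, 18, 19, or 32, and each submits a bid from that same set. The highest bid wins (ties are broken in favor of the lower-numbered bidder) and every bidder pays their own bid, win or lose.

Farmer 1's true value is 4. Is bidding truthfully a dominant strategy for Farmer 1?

Yes

Check each profile of the others' bids and compare truth against every alternative bid.
Others bid (4, 4, 4): truth gives 0, best alternative gives -13.
Others bid (4, 4, 32): truth gives -4, best alternative gives -17.
Others bid (4, 17, 32): truth gives -4, best alternative gives -17.
Others bid (4, 18, 32): truth gives -4, best alternative gives -17.
Others bid (4, 19, 32): truth gives -4, best alternative gives -17.
Others bid (4, 32, 4): truth gives -4, best alternative gives -17.
(Remaining 119 profiles checked similarly; truth is weakly best in each.)
In every case the truthful bid is at least as good as any alternative, so it is a dominant strategy.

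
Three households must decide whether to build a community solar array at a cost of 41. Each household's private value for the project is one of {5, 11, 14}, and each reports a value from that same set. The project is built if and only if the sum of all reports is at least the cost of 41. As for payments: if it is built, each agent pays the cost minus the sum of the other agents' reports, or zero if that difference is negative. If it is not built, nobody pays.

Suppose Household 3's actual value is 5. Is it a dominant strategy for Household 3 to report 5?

Check each profile of the others' reports and compare truth against every alternative report.
Others report (5, 5): truth gives 0, best alternative gives 0.
Others report (5, 11): truth gives 0, best alternative gives 0.
Others report (5, 14): truth gives 0, best alternative gives 0.
Others report (11, 5): truth gives 0, best alternative gives 0.
Others report (11, 11): truth gives 0, best alternative gives 0.
Others report (11, 14): truth gives 0, best alternative gives 0.
(Remaining 3 profiles checked similarly; truth is weakly best in each.)
In every case the truthful report is at least as good as any alternative, so it is a dominant strategy.

Yes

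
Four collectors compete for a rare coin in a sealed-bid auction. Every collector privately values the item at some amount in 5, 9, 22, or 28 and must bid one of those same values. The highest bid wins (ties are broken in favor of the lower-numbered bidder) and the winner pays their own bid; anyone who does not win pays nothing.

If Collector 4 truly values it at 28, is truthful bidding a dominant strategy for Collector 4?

Consider the case where Collector 1 bids 5, Collector 2 bids 5 and Collector 3 bids 5.
Truthful bid 28: wins, pays 28, utility 28 - 28 = 0.
Bid 9 instead: wins, pays 9, utility 28 - 9 = 19.
Since 19 > 0, bidding 9 is strictly better here, so truthful bidding is not dominant.

No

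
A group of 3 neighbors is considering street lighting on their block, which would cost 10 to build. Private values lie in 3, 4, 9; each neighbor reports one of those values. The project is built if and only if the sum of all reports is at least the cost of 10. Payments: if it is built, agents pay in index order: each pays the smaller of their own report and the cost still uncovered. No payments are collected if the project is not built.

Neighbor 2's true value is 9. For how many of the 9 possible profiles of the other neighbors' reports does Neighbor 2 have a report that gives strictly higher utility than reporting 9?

6

Others report (3, 3): truth gives 2; report 4 gives 5 > 2. Violating.
Others report (3, 4): truth gives 2; report 3 gives 6 > 2. Violating.
Others report (3, 9): truth gives 2; report 3 gives 6 > 2. Violating.
Others report (4, 3): truth gives 3; report 3 gives 6 > 3. Violating.
Others report (9, 3): truth gives 8; no alternative beats it.
Others report (9, 4): truth gives 8; no alternative beats it.
(Checking all 9 profiles: 6 have a profitable deviation, 3 do not.)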